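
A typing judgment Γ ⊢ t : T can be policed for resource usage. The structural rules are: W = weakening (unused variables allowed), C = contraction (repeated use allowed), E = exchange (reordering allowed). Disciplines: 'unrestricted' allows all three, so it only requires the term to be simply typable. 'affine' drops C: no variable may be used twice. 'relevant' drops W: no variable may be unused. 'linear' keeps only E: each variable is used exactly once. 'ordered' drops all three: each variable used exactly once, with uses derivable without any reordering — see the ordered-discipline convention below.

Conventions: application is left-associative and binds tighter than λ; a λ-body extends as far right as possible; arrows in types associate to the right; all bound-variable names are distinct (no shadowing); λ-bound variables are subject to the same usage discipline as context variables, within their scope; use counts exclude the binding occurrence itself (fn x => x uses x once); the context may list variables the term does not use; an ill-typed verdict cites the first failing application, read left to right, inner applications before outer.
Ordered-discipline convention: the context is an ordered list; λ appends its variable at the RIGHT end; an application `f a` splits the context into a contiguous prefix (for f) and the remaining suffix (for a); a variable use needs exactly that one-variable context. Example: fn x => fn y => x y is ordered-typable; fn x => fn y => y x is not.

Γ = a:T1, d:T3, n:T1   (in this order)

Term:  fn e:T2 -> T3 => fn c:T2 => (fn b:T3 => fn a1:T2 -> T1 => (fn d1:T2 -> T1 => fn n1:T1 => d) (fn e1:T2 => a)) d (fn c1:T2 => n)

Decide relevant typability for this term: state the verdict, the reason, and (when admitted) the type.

no — needs weakening: e, c, b, a1, d1, n1, e1, c1 unused
usage: a: 1×; d: 2×; n: 1×; e [bound]: 0×; c [bound]: 0×; b [bound]: 0×; a1 [bound]: 0×; d1 [bound]: 0×; n1 [bound]: 0×; e1 [bound]: 0×; c1 [bound]: 0×
use order (left to right): d, a, d, n
typing: the term checks, with type (T2 -> T3) -> T2 -> T1 -> T3
across the five disciplines: ordered ✗ | linear ✗ | affine ✗ | relevant ✗ | unrestricted ✓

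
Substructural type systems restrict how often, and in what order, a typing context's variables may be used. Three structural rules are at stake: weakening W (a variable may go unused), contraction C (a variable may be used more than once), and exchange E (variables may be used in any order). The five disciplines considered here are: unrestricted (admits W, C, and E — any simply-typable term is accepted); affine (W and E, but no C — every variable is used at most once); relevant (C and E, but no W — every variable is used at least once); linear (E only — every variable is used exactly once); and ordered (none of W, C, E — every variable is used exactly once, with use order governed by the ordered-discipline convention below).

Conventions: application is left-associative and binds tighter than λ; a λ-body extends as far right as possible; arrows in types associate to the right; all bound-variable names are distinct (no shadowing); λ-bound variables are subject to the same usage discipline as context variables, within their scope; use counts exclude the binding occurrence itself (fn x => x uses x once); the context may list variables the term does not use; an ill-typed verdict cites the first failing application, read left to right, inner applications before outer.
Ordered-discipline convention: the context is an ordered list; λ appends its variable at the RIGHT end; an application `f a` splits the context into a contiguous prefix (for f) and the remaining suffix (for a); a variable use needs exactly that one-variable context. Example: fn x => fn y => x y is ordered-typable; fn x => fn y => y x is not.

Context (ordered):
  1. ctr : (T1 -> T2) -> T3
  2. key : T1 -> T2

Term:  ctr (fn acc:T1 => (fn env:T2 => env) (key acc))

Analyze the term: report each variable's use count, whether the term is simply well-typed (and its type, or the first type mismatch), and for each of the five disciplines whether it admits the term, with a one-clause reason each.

use counts: ctr: 1, key: 1, acc [bound]: 1, env [bound]: 1
use order (left to right): ctr, env, key, acc
typing: well-typed at T3
ordered ✓ (ctr, key, acc, env: once each, no exchange needed)
linear ✓ (ctr, key, acc, env: one use apiece)
affine ✓ (no duplicate uses among ctr, key, acc, env)
relevant ✓ (at least one use each (ctr, key, acc, env))
unrestricted ✓ (simply typable at T3; W, C, E all held)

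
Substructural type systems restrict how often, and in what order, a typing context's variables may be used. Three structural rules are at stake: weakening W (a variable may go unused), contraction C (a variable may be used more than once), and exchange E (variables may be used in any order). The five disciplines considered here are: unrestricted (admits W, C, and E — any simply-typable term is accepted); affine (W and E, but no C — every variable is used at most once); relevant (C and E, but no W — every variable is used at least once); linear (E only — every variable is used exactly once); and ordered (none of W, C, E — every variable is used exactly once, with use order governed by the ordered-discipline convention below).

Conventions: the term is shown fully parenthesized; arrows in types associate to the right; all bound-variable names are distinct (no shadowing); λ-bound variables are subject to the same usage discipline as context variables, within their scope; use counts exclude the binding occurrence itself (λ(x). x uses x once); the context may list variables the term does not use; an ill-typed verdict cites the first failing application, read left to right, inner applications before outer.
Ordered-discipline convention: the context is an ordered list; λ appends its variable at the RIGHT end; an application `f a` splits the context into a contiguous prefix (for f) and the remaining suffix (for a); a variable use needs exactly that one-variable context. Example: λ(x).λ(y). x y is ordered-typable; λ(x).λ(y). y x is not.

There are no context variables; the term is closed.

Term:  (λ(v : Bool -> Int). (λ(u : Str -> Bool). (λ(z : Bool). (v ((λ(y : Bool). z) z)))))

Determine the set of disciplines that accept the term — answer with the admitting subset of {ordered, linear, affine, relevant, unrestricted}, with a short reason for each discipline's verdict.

admitted by: unrestricted
use counts: v (bound)=1, u (bound)=0, z (bound)=2, y (bound)=0
use order (left to right): v, z, z
typing: well-typed at (Bool -> Int) -> (Str -> Bool) -> Bool -> Int
ordered: ✗ — repeated use of z ×2; unused: u, y — weakening required
linear: ✗ — repeated use of z ×2; unused: u, y — weakening required
affine: ✗ — repeated use of z ×2
relevant: ✗ — unused: u, y — weakening required
unrestricted: ✓ — type-checks ((Bool -> Int) -> (Str -> Bool) -> Bool -> Int) and nothing is barred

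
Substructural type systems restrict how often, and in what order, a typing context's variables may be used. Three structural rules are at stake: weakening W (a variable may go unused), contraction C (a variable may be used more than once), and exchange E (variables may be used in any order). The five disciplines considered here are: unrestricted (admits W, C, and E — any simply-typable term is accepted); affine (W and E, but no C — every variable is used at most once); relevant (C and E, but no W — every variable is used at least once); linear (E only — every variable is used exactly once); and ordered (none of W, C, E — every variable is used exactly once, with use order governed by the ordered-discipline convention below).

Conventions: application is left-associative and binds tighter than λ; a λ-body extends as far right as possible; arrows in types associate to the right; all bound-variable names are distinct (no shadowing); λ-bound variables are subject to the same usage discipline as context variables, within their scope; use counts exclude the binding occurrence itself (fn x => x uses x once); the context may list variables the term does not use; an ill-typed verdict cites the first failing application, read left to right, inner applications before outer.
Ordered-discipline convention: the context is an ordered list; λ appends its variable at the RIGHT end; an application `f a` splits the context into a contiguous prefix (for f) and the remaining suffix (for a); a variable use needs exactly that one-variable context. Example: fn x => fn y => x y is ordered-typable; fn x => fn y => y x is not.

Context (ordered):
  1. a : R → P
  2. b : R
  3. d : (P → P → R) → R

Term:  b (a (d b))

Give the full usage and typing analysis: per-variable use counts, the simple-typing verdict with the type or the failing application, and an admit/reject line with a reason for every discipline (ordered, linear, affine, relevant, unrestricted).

counts: a: 1, b: 2, d: 1
uses in reading order: b, a, d, b
typing: ill-typed: an application expects P → P → R but receives R
ordered: ✗ — not simply typable
linear: ✗ — fails simple typing
affine: ✗ — a type mismatch blocks all five
relevant: ✗ — the type mismatch rejects it
unrestricted: ✗ — not simply typable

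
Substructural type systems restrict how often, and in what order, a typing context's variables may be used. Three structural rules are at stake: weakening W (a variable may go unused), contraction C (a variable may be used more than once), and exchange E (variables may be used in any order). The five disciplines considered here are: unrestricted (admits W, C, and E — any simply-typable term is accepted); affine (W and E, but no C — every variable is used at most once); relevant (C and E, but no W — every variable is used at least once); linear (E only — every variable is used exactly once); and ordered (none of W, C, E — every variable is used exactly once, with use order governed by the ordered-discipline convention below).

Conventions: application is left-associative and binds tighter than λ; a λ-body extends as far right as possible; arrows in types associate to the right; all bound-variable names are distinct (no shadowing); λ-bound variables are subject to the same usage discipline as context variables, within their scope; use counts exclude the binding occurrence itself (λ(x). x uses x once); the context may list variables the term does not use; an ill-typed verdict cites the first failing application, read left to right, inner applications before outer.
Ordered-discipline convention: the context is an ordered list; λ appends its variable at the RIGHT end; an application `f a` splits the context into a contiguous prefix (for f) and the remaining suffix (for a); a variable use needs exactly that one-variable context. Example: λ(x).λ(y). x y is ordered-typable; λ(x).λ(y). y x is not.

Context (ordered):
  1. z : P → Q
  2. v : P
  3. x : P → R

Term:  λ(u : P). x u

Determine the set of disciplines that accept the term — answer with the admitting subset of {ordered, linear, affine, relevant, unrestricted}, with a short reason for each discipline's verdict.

accepted by: affine, unrestricted
variable uses: z: 0; v: 0; x: 1; u [bound]: 1
use order (left to right): x, u
typing: well-typed at P → R
ordered ✗ (z, v never used (weakening))
linear ✗ (z, v never used (weakening))
affine ✓ (z, v, x, u: no repeats, contraction unneeded)
relevant ✗ (z, v never used (weakening))
unrestricted ✓ (type-checks (P → R) and nothing is barred)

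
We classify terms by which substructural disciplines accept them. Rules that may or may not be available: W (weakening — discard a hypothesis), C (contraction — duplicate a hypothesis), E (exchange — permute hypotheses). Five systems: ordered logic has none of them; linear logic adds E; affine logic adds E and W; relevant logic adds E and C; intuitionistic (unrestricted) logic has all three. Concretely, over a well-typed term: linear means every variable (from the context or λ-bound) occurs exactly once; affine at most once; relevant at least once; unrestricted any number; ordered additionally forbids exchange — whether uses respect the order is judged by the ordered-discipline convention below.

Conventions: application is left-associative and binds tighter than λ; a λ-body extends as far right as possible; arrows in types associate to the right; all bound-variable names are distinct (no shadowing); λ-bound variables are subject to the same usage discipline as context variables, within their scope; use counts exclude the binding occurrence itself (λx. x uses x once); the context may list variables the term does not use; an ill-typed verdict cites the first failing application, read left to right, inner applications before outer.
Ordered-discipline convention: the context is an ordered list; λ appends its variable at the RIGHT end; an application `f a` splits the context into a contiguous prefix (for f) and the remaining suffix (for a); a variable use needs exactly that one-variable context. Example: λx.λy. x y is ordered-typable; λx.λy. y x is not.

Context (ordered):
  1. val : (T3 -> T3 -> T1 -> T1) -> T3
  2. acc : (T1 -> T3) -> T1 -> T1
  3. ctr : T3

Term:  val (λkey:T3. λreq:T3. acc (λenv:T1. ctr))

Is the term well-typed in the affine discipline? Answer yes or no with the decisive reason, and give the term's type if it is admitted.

yes — none of val, acc, ctr, key, req, env used more than once; term : T3
usage: val: 1×; acc: 1×; ctr: 1×; key [bound]: 0×; req [bound]: 0×; env [bound]: 0×
order of uses: val, acc, ctr
typing: ✓ — T3
summary: ordered ✗ | linear ✗ | affine ✓ | relevant ✗ | unrestricted ✓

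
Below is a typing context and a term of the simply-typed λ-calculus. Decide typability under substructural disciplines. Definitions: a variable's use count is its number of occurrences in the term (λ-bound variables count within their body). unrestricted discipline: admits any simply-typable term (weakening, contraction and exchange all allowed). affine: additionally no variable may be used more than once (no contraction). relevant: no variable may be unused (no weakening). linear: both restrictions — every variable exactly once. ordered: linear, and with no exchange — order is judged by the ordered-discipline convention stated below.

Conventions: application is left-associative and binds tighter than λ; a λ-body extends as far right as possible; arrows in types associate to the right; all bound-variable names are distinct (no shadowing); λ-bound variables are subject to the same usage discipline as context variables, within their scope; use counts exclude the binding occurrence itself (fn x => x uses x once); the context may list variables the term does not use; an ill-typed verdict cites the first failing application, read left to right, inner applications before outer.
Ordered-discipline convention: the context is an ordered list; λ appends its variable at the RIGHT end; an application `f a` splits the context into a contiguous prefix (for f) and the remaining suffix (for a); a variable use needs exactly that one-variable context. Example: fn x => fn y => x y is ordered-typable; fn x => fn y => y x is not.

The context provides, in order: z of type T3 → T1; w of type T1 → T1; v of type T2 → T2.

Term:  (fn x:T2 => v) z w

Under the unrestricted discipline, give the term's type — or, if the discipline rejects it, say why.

not well-typed under unrestricted — fails simple typing
variable uses: z ×1, w ×1, v ×1, x (λ-bound) ×0
order of uses: v, z, w
typing: ill-typed: argument of type T3 → T1 where T2 is required
per-discipline verdicts: ordered ✗, linear ✗, affine ✗, relevant ✗, unrestricted ✗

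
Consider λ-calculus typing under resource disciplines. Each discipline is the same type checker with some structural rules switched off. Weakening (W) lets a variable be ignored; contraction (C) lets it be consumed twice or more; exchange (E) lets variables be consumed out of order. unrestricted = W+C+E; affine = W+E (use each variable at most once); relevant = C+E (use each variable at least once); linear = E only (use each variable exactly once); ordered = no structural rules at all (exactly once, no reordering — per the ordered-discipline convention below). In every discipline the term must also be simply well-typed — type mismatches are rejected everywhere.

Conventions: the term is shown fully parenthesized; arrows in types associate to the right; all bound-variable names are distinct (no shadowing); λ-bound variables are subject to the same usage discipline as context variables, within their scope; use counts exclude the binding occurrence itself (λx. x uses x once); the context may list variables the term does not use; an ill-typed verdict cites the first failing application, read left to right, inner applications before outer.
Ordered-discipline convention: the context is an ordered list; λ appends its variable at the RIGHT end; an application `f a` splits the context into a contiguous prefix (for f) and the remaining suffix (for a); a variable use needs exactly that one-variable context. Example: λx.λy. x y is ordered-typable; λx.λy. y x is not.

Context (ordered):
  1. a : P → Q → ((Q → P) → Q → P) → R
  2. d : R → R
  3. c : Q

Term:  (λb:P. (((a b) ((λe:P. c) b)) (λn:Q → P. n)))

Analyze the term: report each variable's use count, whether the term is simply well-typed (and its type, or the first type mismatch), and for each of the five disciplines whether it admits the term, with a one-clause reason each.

use counts: a: 1×; d: 0×; c: 1×; b [bound]: 2×; e [bound]: 0×; n [bound]: 1×
left-to-right use order: a, b, c, b, n
typing: ✓ — P → R
ordered: ✗, repeated use of b ×2; needs weakening: d, e unused
linear: ✗, repeated use of b ×2; needs weakening: d, e unused
affine: ✗, repeated use of b ×2
relevant: ✗, needs weakening: d, e unused
unrestricted: ✓, type-checks (P → R) and nothing is barred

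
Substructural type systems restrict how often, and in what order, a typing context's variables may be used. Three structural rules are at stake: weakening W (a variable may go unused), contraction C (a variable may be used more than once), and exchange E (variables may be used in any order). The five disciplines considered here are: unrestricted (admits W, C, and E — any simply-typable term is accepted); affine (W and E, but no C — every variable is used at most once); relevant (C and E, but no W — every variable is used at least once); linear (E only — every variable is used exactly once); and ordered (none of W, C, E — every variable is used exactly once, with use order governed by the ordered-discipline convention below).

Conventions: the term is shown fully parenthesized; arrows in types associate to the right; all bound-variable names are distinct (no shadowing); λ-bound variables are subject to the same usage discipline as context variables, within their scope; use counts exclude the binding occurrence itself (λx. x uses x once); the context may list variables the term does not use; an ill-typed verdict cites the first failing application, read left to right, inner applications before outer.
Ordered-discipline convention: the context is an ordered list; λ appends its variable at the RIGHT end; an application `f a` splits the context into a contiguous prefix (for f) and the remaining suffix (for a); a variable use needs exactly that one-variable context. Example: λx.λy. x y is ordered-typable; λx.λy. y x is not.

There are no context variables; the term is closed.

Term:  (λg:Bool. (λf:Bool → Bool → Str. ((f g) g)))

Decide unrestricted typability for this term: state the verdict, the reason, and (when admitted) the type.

yes — simply typable at Bool → (Bool → Bool → Str) → Str; W, C, E all held; term : Bool → (Bool → Bool → Str) → Str
use counts: g [bound]=2, f [bound]=1
left-to-right use order: f, g, g
typing: the term checks, with type Bool → (Bool → Bool → Str) → Str
summary: ordered ✗ | linear ✗ | affine ✗ | relevant ✓ | unrestricted ✓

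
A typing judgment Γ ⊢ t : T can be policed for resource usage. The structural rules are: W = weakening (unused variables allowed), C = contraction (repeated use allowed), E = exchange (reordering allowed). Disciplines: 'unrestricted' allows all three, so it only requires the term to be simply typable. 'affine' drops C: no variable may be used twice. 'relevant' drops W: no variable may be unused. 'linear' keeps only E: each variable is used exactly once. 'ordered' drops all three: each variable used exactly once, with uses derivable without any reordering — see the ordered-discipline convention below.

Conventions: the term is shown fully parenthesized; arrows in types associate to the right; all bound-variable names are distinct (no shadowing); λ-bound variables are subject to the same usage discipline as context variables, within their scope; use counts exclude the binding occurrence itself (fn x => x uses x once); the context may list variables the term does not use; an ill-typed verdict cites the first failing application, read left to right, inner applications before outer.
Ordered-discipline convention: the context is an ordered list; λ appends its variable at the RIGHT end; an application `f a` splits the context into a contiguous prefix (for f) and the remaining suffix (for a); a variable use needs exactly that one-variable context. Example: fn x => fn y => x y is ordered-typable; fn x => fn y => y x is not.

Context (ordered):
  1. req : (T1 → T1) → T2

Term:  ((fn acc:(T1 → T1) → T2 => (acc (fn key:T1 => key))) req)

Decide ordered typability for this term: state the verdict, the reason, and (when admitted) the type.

yes — one use each (req, acc, key); ordered split holds; term : T2
use counts: req: 1×; acc (bound): 1×; key (bound): 1×
uses in reading order: acc, key, req
typing: ✓ — T2
all disciplines: ordered ✓ | linear ✓ | affine ✓ | relevant ✓ | unrestricted ✓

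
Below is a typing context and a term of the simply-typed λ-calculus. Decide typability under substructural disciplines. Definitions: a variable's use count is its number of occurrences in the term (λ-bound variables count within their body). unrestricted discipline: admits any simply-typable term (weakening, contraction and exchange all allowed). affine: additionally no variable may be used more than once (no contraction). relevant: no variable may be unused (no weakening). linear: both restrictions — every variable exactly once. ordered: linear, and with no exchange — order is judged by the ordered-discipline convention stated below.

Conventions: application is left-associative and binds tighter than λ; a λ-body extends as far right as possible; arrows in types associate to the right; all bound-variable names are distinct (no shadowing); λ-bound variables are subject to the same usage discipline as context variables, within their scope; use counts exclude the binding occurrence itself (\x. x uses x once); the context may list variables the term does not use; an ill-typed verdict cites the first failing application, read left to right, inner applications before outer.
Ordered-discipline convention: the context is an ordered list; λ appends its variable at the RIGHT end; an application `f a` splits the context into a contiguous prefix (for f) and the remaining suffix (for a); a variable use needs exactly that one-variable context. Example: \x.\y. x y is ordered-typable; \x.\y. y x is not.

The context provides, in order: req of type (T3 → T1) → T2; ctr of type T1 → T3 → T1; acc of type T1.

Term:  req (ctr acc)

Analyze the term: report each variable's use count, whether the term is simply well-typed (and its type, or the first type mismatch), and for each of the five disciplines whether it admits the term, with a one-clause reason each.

use counts: req: 1, ctr: 1, acc: 1
use order (left to right): req, ctr, acc
typing: well-typed — term : T2
ordered: ✓, single-use (req, ctr, acc), ordered derivation ok
linear: ✓, single use per variable (req, ctr, acc)
affine: ✓, no duplicate uses among req, ctr, acc
relevant: ✓, every one of req, ctr, acc appears
unrestricted: ✓, type-checks (T2) and nothing is barred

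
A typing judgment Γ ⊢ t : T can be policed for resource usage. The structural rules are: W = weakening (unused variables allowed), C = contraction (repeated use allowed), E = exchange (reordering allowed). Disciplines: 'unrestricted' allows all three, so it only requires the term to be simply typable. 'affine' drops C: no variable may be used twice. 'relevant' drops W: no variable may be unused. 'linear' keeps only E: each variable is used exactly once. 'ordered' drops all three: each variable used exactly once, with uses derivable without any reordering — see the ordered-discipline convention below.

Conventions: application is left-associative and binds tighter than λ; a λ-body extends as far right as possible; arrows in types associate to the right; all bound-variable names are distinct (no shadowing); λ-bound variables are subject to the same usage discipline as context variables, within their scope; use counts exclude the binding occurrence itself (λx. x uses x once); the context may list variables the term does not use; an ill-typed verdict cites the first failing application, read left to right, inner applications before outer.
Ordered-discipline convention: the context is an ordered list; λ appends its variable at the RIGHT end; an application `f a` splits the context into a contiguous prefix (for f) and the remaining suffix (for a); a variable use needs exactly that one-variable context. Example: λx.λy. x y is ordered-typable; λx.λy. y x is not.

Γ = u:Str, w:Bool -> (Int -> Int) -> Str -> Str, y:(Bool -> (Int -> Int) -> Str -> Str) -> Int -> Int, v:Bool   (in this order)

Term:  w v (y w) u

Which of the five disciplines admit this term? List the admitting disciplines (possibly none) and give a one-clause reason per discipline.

admitted by: relevant, unrestricted
counts: u: 1, w: 2, y: 1, v: 1
uses in reading order: w, v, y, w, u
typing: the term checks, with type Str
ordered: ✗ — w ×2 used more than once (contraction)
linear: ✗ — w ×2 used more than once (contraction)
affine: ✗ — w ×2 used more than once (contraction)
relevant: ✓ — none of u, w, y, v goes unused
unrestricted: ✓ — type-checks (Str) and nothing is barred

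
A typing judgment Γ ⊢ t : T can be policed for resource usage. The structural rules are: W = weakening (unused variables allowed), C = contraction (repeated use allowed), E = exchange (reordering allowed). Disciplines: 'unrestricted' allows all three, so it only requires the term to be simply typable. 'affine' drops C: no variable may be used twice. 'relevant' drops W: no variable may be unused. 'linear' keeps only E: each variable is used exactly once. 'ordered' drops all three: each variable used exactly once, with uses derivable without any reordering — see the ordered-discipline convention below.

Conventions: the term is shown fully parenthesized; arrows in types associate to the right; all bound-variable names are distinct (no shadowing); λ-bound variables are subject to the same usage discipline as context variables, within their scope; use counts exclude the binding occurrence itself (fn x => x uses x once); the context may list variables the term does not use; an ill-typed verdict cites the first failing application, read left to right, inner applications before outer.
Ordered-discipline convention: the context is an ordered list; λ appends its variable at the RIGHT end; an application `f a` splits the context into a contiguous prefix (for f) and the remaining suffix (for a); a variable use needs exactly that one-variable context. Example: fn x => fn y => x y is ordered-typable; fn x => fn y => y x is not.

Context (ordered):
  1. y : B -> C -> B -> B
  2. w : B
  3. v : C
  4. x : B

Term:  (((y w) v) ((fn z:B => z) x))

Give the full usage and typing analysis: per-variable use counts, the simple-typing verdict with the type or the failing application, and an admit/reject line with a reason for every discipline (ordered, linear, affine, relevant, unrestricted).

counts: y: 1×, w: 1×, v: 1×, x: 1×, z (λ-bound): 1×
use order (left to right): y, w, v, z, x
typing: the term checks, with type B
ordered ✓ (y, w, v, x, z: once each, no exchange needed)
linear ✓ (each of y, w, v, x, z used exactly once)
affine ✓ (none of y, w, v, x, z used more than once)
relevant ✓ (every one of y, w, v, x, z appears)
unrestricted ✓ (typability at B is all that's needed)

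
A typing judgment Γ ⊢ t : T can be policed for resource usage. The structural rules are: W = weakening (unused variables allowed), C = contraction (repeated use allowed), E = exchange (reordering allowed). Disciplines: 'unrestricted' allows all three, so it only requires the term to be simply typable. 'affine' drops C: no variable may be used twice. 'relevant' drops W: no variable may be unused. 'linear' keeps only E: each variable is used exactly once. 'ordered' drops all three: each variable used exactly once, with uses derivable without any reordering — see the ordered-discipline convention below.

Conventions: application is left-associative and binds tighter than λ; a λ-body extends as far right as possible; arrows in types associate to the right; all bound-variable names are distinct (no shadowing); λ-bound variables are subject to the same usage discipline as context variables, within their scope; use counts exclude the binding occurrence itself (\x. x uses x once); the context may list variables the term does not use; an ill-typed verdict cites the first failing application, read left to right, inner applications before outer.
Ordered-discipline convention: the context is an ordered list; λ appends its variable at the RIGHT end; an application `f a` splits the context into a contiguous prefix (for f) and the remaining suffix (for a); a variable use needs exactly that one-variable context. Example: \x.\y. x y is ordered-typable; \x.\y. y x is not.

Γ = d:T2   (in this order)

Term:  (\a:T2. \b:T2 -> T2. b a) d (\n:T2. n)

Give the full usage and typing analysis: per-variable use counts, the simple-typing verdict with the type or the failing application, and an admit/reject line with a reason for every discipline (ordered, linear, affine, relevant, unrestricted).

variable uses: d=1, a (λ-bound)=1, b (λ-bound)=1, n (λ-bound)=1
left-to-right use order: b, a, d, n
typing: well-typed — term : T2
ordered ✗ (no ordered split (uses run b, a, d, n))
linear ✓ (d, a, b, n: one use apiece)
affine ✓ (at most one use each (d, a, b, n))
relevant ✓ (none of d, a, b, n goes unused)
unrestricted ✓ (typability at T2 is all that's needed)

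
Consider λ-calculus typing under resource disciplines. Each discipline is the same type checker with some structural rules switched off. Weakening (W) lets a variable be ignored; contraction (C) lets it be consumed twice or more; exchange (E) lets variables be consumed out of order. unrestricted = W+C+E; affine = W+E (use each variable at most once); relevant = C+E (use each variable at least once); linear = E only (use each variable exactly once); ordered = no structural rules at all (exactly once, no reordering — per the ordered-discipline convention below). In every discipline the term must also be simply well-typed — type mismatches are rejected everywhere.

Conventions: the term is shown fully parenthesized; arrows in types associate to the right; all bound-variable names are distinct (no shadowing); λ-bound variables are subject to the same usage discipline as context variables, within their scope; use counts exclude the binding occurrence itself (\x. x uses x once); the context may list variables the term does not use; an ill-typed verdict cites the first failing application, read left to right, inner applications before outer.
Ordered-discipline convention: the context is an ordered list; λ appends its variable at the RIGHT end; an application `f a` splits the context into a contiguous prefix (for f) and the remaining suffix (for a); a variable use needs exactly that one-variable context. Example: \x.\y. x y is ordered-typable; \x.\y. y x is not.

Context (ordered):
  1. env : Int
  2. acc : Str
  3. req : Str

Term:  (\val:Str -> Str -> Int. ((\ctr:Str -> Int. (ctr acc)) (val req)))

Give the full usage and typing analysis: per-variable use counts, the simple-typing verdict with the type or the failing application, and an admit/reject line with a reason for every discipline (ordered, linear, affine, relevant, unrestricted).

variable uses: env=0; acc=1; req=1; val (bound)=1; ctr (bound)=1
order of uses: ctr, acc, val, req
typing: the term checks, with type (Str -> Str -> Int) -> Int
ordered: ✗, env never used (weakening)
linear: ✗, env never used (weakening)
affine: ✓, none of env, acc, req, val, ctr used more than once
relevant: ✗, env never used (weakening)
unrestricted: ✓, typability at (Str -> Str -> Int) -> Int is all that's needed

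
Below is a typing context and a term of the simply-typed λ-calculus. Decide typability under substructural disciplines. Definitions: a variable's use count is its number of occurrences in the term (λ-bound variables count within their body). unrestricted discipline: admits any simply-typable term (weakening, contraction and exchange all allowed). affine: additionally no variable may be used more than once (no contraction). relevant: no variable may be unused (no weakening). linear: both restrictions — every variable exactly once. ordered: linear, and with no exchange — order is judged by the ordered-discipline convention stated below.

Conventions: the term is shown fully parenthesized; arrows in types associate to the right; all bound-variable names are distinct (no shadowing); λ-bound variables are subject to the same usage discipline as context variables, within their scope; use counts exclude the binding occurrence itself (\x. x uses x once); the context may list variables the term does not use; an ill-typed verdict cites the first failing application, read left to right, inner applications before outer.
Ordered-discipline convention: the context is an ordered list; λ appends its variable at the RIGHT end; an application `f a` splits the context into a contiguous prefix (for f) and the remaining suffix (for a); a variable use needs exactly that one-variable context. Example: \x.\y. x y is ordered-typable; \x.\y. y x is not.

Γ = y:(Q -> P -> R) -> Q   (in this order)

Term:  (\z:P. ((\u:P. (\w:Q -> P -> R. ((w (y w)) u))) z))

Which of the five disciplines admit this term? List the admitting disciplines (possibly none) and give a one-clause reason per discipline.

admitting disciplines: relevant, unrestricted
use counts: y ×1, z (λ-bound) ×1, u (λ-bound) ×1, w (λ-bound) ×2
left-to-right use order: w, y, w, u, z
typing: well-typed at P -> (Q -> P -> R) -> R
ordered: ✗, uses contraction: w ×2
linear: ✗, uses contraction: w ×2
affine: ✗, uses contraction: w ×2
relevant: ✓, none of y, z, u, w goes unused
unrestricted: ✓, type-checks (P -> (Q -> P -> R) -> R) and nothing is barred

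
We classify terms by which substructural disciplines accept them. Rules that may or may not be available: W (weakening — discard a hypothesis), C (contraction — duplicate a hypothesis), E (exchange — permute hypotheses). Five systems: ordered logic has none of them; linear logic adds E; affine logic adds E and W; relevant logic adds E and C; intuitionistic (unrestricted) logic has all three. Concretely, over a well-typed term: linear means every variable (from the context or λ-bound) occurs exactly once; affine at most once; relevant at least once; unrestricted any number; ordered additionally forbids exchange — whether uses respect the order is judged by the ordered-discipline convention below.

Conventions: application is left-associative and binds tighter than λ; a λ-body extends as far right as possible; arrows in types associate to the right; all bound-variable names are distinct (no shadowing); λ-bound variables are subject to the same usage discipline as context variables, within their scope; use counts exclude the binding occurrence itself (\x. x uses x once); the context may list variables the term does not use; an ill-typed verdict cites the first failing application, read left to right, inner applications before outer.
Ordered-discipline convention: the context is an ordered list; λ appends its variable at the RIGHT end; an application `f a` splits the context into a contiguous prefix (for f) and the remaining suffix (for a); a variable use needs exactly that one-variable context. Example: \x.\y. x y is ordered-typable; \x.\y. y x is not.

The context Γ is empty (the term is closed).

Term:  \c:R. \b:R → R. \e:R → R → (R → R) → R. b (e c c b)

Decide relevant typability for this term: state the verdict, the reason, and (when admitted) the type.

yes — none of c, b, e goes unused; term : R → (R → R) → (R → R → (R → R) → R) → R
use counts: c (bound)=2, b (bound)=2, e (bound)=1
left-to-right use order: b, e, c, c, b
typing: well-typed at R → (R → R) → (R → R → (R → R) → R) → R
summary: ordered ✗ | linear ✗ | affine ✗ | relevant ✓ | unrestricted ✓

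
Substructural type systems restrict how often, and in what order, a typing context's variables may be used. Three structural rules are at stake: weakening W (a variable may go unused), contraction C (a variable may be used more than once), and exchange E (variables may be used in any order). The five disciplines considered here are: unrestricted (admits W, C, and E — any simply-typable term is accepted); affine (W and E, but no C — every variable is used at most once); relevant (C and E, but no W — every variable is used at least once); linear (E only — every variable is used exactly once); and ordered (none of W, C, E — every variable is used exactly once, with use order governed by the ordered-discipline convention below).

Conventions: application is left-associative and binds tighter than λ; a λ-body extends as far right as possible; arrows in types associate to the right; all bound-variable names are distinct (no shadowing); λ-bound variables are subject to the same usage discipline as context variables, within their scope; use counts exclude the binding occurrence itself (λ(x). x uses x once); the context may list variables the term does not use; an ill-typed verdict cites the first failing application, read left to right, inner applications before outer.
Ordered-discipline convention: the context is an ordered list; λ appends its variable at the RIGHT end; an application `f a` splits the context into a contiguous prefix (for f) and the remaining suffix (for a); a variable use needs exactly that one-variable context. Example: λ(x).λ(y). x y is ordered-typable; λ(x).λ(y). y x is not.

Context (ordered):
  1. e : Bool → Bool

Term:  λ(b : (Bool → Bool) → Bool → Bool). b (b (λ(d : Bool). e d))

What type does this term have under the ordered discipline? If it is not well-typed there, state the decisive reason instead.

not well-typed under ordered — uses contraction: b ×2
counts: e ×1; b (bound) ×2; d (bound) ×1
order of uses: b, b, e, d
typing: ✓ — ((Bool → Bool) → Bool → Bool) → Bool → Bool
per-discipline verdicts: ordered ✗, linear ✗, affine ✗, relevant ✓, unrestricted ✓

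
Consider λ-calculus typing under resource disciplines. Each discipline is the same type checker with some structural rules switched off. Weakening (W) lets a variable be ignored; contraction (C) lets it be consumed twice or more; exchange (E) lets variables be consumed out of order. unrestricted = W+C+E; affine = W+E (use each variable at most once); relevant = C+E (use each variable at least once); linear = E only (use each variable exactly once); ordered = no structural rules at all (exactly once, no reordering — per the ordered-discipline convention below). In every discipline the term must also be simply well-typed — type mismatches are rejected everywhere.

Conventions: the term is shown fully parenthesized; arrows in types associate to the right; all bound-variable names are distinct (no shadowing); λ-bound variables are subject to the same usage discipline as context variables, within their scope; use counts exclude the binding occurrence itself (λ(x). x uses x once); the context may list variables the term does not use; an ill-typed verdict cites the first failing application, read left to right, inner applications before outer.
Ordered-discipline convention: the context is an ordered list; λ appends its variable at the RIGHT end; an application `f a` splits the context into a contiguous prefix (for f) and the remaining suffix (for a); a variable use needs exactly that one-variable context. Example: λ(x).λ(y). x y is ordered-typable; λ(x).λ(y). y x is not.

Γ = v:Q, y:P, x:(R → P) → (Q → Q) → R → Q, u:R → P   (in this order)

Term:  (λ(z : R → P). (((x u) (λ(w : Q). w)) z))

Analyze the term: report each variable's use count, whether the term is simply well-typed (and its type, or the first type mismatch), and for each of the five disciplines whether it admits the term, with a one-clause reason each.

counts: v: 0, y: 0, x: 1, u: 1, z (λ-bound): 1, w (λ-bound): 1
uses in reading order: x, u, w, z
typing: ill-typed: a function awaiting R gets R → P
ordered ✗ (the type mismatch rejects it)
linear ✗ (not simply typable)
affine ✗ (fails simple typing)
relevant ✗ (a type mismatch blocks all five)
unrestricted ✗ (the type mismatch rejects it)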